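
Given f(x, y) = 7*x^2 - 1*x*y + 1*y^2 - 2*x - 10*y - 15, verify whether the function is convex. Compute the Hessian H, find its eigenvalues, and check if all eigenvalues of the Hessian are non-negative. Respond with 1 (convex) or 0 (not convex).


The Hessian of f(x,y) = 7*x^2 - 1*x*y + 1*y^2 - 2*x - 10*y - 15 is:
H = [[14, -1], [-1, 2]]
Trace = 14 + 2 = 16
Determinant = 14*2 - (-1)^2 = 27
Discriminant = (16)^2 - 4*27 = 148.0
Eigenvalues: lambda_1 = 1.9172, lambda_2 = 14.0828
The function is convex.

1


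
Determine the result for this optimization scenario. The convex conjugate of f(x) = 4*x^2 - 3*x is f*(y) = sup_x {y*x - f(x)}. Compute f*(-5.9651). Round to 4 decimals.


f*(y) = sup_x {y*x - a*x^2 - b*x} = sup_x {(y-b)*x - a*x^2}
FOC: (y - b) - 2a*x = 0 => x* = (y - b)/(2a)
x* = (-5.9651 + 3)/(2*4) = -0.3706
f*(-5.9651) = (y-b)^2/(4a) = (-5.9651 + 3)^2/(4*4)
= 8.7918/16 = 0.5495


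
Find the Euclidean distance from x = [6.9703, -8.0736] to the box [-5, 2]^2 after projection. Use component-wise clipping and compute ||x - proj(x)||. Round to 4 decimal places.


Project each component onto [-5, 2].
clip(6.9703) = 2.0, clip(-8.0736) = -5.0
Projection = [2.0, -5.0]
Squared diffs: [24.7039, 9.447]
Distance = sqrt(34.1509) = 5.8439


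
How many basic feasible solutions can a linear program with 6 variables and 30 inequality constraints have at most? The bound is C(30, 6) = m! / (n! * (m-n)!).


Each vertex corresponds to some choice of n active constraints out of m, so the number of vertices is at most C(m, n) = m! / (n!(m-n)!).
m = 30, n = 6
Numerator: 30 * 29 * 28 * 27 * 26 * 25
Denominator: 6! = 720
C(30, 6) = 593775


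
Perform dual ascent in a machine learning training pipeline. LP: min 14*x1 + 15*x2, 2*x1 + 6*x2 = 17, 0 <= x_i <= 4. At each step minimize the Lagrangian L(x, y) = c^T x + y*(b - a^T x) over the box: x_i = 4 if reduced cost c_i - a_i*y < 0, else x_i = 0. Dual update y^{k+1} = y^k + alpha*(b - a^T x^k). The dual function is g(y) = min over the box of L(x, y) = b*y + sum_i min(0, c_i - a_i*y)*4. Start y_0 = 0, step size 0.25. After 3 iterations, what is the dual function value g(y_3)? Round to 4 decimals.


Dual ascent for LP: min 14*x1 + 15*x2, 2*x1 + 6*x2 = 17, 0 <= x_i <= 4
Step 1: y^k = 0.0, reduced costs: (14.0, 15.0)
  x^k = (0.0, 0.0), subgradient = b - a^T x = 17.0
  y^{k+1} = 0.0 + 0.25*17.0 = 4.25
Step 2: y^k = 4.25, reduced costs: (5.5, -10.5)
  x^k = (0.0, 4.0), subgradient = b - a^T x = -7.0
  y^{k+1} = 4.25 + 0.25*-7.0 = 2.5
Step 3: y^k = 2.5, reduced costs: (9.0, 0.0)
  x^k = (0.0, 0.0), subgradient = b - a^T x = 17.0
  y^{k+1} = 2.5 + 0.25*17.0 = 6.75
Dual objective at y_3 = 6.75: reduced costs (0.5, -25.5), box minimizer x = (0.0, 4.0)
g(y_3) = b*y + (c1 - a1*y)*x1 + (c2 - a2*y)*x2 = 17*6.75 + 0.5*0.0 + (-25.5)*4.0 = 114.75 + 0.0 - 102.0 = 12.75


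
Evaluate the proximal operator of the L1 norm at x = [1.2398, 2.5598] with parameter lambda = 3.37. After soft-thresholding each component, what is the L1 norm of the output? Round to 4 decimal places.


Soft-thresholding with lambda = 3.37:
prox(1.2398) = sign(1.2398)*max(|1.2398| - 3.37, 0) = 0.0
prox(2.5598) = sign(2.5598)*max(|2.5598| - 3.37, 0) = 0.0
prox(x) = [0.0, 0.0]
||prox(x)||_1 = 0.0 + 0.0 = 0.0


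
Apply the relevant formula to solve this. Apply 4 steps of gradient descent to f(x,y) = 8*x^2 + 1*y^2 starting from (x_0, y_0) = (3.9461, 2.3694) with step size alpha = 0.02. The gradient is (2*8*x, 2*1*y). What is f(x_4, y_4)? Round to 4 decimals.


Gradient descent on f(x,y) = 8*x^2 + 1*y^2.
Starting point: (3.9461, 2.3694), alpha = 0.02
Step 1: grad_x = 2*8*3.9461 = 63.1376, grad_y = 2*1*2.3694 = 4.7388
  x_1 = 3.9461 - 0.02*63.1376 = 2.6833
  y_1 = 2.3694 - 0.02*4.7388 = 2.2746
Step 2: grad_x = 2*8*2.6833 = 42.9336, grad_y = 2*1*2.2746 = 4.5492
  x_2 = 2.6833 - 0.02*42.9336 = 1.8247
  y_2 = 2.2746 - 0.02*4.5492 = 2.1836
Step 3: grad_x = 2*8*1.8247 = 29.1948, grad_y = 2*1*2.1836 = 4.3673
  x_3 = 1.8247 - 0.02*29.1948 = 1.2408
  y_3 = 2.1836 - 0.02*4.3673 = 2.0963
Step 4: grad_x = 2*8*1.2408 = 19.8525, grad_y = 2*1*2.0963 = 4.1926
  x_4 = 1.2408 - 0.02*19.8525 = 0.8437
  y_4 = 2.0963 - 0.02*4.1926 = 2.0124
f(0.8437, 2.0124) = 8*0.8437^2 + 1*2.0124^2 = 9.745


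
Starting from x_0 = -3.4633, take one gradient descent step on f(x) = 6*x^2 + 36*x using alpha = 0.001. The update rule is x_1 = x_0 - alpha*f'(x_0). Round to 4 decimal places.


We compute the gradient at x_0 and apply the update.
f'(x) = 12*x + 36
f'(-3.4633) = 12*-3.4633 + 36 = -5.5596
x_1 = -3.4633 - 0.001*-5.5596 = -3.4577


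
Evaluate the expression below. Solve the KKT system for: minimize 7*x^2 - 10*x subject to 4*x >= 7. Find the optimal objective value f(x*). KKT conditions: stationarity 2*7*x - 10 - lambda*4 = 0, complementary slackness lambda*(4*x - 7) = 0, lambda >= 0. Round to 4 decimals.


Step 1: Try lambda = 0 (constraint inactive).
x_unc = 10/(2*7) = 0.7143
Check: 4*0.7143 = 2.8572 < 7 -- violated!
Step 2: Constraint must be active: 4*x = 7
x* = 7/4 = 1.75
lambda = (2*7*1.75 - 10)/4 = 3.625
Step 3: Compute optimal value.
f(x*) = 7*1.75^2 - 10*1.75 = 3.9375


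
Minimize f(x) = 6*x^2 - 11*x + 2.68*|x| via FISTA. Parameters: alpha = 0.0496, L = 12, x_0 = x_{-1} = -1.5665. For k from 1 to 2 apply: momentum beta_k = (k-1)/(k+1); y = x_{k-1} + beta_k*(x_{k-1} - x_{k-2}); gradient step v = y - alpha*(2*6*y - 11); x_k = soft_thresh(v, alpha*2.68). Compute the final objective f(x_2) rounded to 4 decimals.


FISTA on f(x) = 6*x^2 - 11*x + 2.68*|x|
L = 12, alpha = 0.0496
Iteration 1: beta = 0.0, y = -1.5665 + 0.0*(-1.5665 + 1.5665) = -1.5665
  grad(y) = -29.798, v = y - alpha*grad = -0.0885
  prox(v) = soft_thresh(-0.0885, 0.1329) = 0.0
Iteration 2: beta = 0.3333, y = 0.0 + 0.3333*(0.0 + 1.5665) = 0.5222
  grad(y) = -4.734, v = y - alpha*grad = 0.757
  prox(v) = soft_thresh(0.757, 0.1329) = 0.624
f(x_2) = 6*0.624^2 - 11*0.624 + 2.68*|0.624| = -2.8555


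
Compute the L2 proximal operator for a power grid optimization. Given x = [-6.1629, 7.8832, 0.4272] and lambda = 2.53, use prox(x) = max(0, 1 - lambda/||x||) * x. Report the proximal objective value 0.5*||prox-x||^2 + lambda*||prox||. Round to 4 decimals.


Step 1: Compute ||x||.
||x|| = 10.0154
Step 2: Compute scaling factor.
scale = max(0, 1 - 2.53/10.0154) = 0.7474
Step 3: prox(x) = [-4.6061, 5.8918, 0.3193]
||prox(x)|| = 7.4854
Step 4: Proximal objective.
0.5*||prox-x||^2 = 3.2005
lambda*||prox|| = 18.9381
Total = 22.1386


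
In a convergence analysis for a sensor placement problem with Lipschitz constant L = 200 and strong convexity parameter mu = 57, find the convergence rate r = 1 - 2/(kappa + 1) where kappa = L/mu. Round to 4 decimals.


Step 1: Compute the condition number.
kappa = L/mu = 200/57 = 3.5088
Step 2: Compute the convergence rate.
r = 1 - 2/(kappa + 1) = 1 - 2*mu/(L + mu) = (L - mu)/(L + mu) = 143/257 = 0.5564


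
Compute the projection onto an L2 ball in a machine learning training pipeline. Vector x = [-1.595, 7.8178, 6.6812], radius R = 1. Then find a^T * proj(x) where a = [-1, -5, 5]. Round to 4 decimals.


Step 1: Compute ||x|| (intermediates to 6 decimals).
||x|| = sqrt((-1.595)^2 + 7.8178^2 + 6.6812^2) = 10.40675
Step 2: Project.
Since ||x|| > R, scale = R/||x|| = 1/10.40675 = 0.096091, proj(x) = scale * x
proj(x) = [-0.153265, 0.75122, 0.642003]
Step 3: Dot product.
a^T * proj(x) = -1*(-0.153265) - 5*0.75122 + 5*0.642003 = -0.3928


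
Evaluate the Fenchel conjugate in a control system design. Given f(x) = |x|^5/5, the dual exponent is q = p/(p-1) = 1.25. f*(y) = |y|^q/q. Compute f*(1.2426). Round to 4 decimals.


The conjugate exponent q satisfies 1/p + 1/q = 1.
p = 5, so q = 5/(5 - 1) = 1.25
|y|^q = 1.2426^1.25 = 1.3119
f*(1.2426) = 1.3119 / 1.25 = 1.0496


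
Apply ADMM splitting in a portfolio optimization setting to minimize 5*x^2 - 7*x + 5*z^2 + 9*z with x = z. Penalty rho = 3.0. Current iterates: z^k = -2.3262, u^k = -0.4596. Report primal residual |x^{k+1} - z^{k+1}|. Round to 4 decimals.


ADMM iteration with rho = 3.0, z^k = -2.3262, u^k = -0.4596
Step 1: x-update.
Minimize 5*x^2 - 7*x + (3.0/2)*(x + 2.3262 - 0.4596)^2
FOC: (2*5 + 3.0)*x = 7 + 3.0*(-2.3262 + 0.4596)
x^{k+1} = 0.1077
Step 2: z-update.
Minimize 5*z^2 + 9*z + (3.0/2)*(0.1077 - z - 0.4596)^2
FOC: (2*5 + 3.0)*z = -9 + 3.0*(0.1077 - 0.4596)
z^{k+1} = -0.7735
Step 3: u-update.
u^{k+1} = -0.4596 + 0.1077 + 0.7735 = 0.4216
Step 4: Primal residual = |0.1077 + 0.7735| = 0.8812


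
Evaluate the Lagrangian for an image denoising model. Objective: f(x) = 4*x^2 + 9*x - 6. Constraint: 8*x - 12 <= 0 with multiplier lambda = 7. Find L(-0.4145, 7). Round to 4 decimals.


Step 1: Evaluate f(x).
f(-0.4145) = 4*(-0.4145)^2 + 9*(-0.4145) - 6 = -9.0433
Step 2: Evaluate g(x).
g(-0.4145) = 8*-0.4145 - 12 = -15.316
Step 3: Compute Lagrangian.
L = -9.0433 + 7*-15.316 = -116.2553


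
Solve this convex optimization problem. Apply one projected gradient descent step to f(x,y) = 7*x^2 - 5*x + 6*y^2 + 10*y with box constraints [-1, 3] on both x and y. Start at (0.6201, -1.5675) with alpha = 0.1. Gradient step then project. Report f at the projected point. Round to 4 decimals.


Step 1: Compute gradient at (0.6201, -1.5675).
grad_x = 2*7*0.6201 - 5 = 3.6814
grad_y = 2*6*-1.5675 + 10 = -8.81
Step 2: Gradient step.
x_raw = 0.6201 - 0.1*3.6814 = 0.252
y_raw = -1.5675 - 0.1*-8.81 = -0.6865
Step 3: Project onto [-1, 3].
x_proj = clip(0.252) = 0.252
y_proj = clip(-0.6865) = -0.6865
Step 4: Evaluate f.
f(0.252, -0.6865) = -4.8527


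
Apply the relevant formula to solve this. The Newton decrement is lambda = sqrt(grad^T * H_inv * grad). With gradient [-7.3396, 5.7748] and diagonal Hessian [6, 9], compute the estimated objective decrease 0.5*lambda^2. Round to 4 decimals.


Step 1: H is diagonal, so H^(-1) * g = [-1.2233, 0.6416].
Step 2: g^T H^(-1) g = sum_i g_i^2 / H_ii
  = (-7.3396)^2/6 + (5.7748)^2/9
  = 8.9783 + 3.7054 = 12.6837
Step 3: Objective decrease = 0.5 * g^T H^(-1) g = 6.3418


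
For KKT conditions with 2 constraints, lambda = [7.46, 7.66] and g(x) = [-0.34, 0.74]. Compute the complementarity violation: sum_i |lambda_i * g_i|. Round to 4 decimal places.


KKT complementary slackness check:
lambda_1 * g_1 = 7.46 * -0.34 = -2.5364
lambda_2 * g_2 = 7.66 * 0.74 = 5.6684
Total violation = 2.5364 + 5.6684 = 8.2048


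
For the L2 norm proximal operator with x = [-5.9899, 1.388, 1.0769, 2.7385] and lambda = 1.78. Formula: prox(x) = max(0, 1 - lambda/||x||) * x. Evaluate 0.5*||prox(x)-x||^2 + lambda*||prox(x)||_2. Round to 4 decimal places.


Step 1: Compute ||x||.
||x|| = 6.8165
Step 2: Compute scaling factor.
scale = max(0, 1 - 1.78/6.8165) = 0.7389
Step 3: prox(x) = [-4.4257, 1.0255, 0.7957, 2.0234]
||prox(x)|| = 5.0365
Step 4: Proximal objective.
0.5*||prox-x||^2 = 1.5842
lambda*||prox|| = 8.965
Total = 10.5492


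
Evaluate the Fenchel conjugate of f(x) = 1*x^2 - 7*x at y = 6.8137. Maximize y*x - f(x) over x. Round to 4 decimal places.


f*(y) = sup_x {y*x - a*x^2 - b*x} = sup_x {(y-b)*x - a*x^2}
FOC: (y - b) - 2a*x = 0 => x* = (y - b)/(2a)
x* = (6.8137 + 7)/(2*1) = 6.9069
f*(6.8137) = (y-b)^2/(4a) = (6.8137 + 7)^2/(4*1)
= 190.8183/4 = 47.7046


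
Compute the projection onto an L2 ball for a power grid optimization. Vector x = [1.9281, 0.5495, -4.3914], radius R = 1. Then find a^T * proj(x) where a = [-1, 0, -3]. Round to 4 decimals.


Step 1: Compute ||x|| (intermediates to 6 decimals).
||x|| = sqrt(1.9281^2 + 0.5495^2 + (-4.3914)^2) = 4.827413
Step 2: Project.
Since ||x|| > R, scale = R/||x|| = 1/4.827413 = 0.20715, proj(x) = scale * x
proj(x) = [0.399406, 0.113829, -0.909679]
Step 3: Dot product.
a^T * proj(x) = -1*0.399406 + 0*0.113829 - 3*(-0.909679) = 2.3296


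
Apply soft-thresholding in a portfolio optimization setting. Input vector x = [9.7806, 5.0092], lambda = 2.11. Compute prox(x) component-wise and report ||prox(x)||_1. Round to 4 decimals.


Soft-thresholding with lambda = 2.11:
prox(9.7806) = sign(9.7806)*max(|9.7806| - 2.11, 0) = 7.6706
prox(5.0092) = sign(5.0092)*max(|5.0092| - 2.11, 0) = 2.8992
prox(x) = [7.6706, 2.8992]
||prox(x)||_1 = 7.6706 + 2.8992 = 10.5698


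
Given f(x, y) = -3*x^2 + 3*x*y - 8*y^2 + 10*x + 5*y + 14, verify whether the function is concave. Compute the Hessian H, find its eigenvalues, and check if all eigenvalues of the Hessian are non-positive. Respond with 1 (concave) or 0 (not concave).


The Hessian of f(x,y) = -3*x^2 + 3*x*y - 8*y^2 + 10*x + 5*y + 14 is:
H = [[-6, 3], [3, -16]]
Trace = -6 - 16 = -22
Determinant = -6*-16 - (3)^2 = 87
Discriminant = (-22)^2 - 4*87 = 136.0
Eigenvalues: lambda_1 = -16.831, lambda_2 = -5.169
The function is concave.

1


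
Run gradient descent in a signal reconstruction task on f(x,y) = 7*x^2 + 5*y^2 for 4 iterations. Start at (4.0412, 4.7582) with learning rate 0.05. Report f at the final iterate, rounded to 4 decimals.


Gradient descent on f(x,y) = 7*x^2 + 5*y^2.
Starting point: (4.0412, 4.7582), alpha = 0.05
Step 1: grad_x = 2*7*4.0412 = 56.5768, grad_y = 2*5*4.7582 = 47.582
  x_1 = 4.0412 - 0.05*56.5768 = 1.2124
  y_1 = 4.7582 - 0.05*47.582 = 2.3791
Step 2: grad_x = 2*7*1.2124 = 16.973, grad_y = 2*5*2.3791 = 23.791
  x_2 = 1.2124 - 0.05*16.973 = 0.3637
  y_2 = 2.3791 - 0.05*23.791 = 1.1896
Step 3: grad_x = 2*7*0.3637 = 5.0919, grad_y = 2*5*1.1896 = 11.8955
  x_3 = 0.3637 - 0.05*5.0919 = 0.1091
  y_3 = 1.1896 - 0.05*11.8955 = 0.5948
Step 4: grad_x = 2*7*0.1091 = 1.5276, grad_y = 2*5*0.5948 = 5.9478
  x_4 = 0.1091 - 0.05*1.5276 = 0.0327
  y_4 = 0.5948 - 0.05*5.9478 = 0.2974
f(0.0327, 0.2974) = 7*0.0327^2 + 5*0.2974^2 = 0.4497


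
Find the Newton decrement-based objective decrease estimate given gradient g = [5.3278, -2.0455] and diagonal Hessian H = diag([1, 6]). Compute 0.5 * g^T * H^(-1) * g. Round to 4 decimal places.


Step 1: H is diagonal, so H^(-1) * g = [5.3278, -0.3409].
Step 2: g^T H^(-1) g = sum_i g_i^2 / H_ii
  = (5.3278)^2/1 + (-2.0455)^2/6
  = 28.3855 + 0.6973 = 29.0828
Step 3: Objective decrease = 0.5 * g^T H^(-1) g = 14.5414


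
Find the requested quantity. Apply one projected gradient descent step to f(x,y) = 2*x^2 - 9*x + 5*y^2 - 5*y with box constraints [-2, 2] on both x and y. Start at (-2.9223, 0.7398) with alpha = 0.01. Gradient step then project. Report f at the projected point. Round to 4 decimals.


Step 1: Compute gradient at (-2.9223, 0.7398).
grad_x = 2*2*-2.9223 - 9 = -20.6892
grad_y = 2*5*0.7398 - 5 = 2.398
Step 2: Gradient step.
x_raw = -2.9223 - 0.01*-20.6892 = -2.7154
y_raw = 0.7398 - 0.01*2.398 = 0.7158
Step 3: Project onto [-2, 2].
x_proj = clip(-2.7154) = -2.0
y_proj = clip(0.7158) = 0.7158
Step 4: Evaluate f.
f(-2.0, 0.7158) = 24.9829


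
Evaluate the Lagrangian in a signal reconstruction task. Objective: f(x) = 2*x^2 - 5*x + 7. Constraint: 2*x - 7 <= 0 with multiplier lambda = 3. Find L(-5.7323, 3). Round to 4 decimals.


Step 1: Evaluate f(x).
f(-5.7323) = 2*(-5.7323)^2 - 5*(-5.7323) + 7 = 101.38
Step 2: Evaluate g(x).
g(-5.7323) = 2*-5.7323 - 7 = -18.4646
Step 3: Compute Lagrangian.
L = 101.38 + 3*-18.4646 = 45.9862


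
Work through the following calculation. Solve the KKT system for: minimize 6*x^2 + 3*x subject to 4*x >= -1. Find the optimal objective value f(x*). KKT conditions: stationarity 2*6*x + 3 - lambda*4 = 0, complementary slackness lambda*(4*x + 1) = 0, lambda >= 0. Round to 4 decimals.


Step 1: Try lambda = 0 (constraint inactive).
Stationarity: 2*6*x + 3 = 0
x* = -3/(2*6) = -0.25
Check constraint: 4*-0.25 = -1.0 >= -1 -- satisfied.
Step 2: Compute optimal value.
f(x*) = 6*(-0.25)^2 + 3*(-0.25) = -0.375


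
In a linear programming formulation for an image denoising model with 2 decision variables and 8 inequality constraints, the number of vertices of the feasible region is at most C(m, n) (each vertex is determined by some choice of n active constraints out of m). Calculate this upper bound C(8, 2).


Each vertex corresponds to some choice of n active constraints out of m, so the number of vertices is at most C(m, n) = m! / (n!(m-n)!).
m = 8, n = 2
Numerator: 8 * 7
Denominator: 2! = 2
C(8, 2) = 28


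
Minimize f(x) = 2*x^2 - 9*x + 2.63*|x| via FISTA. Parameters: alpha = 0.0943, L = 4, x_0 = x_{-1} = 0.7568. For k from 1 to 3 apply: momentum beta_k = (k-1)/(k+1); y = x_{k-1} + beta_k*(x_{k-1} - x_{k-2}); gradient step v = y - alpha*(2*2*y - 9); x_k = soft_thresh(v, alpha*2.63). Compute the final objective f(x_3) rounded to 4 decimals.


FISTA on f(x) = 2*x^2 - 9*x + 2.63*|x|
L = 4, alpha = 0.0943
Iteration 1: beta = 0.0, y = 0.7568 + 0.0*(0.7568 - 0.7568) = 0.7568
  grad(y) = -5.9728, v = y - alpha*grad = 1.32
  prox(v) = soft_thresh(1.32, 0.248) = 1.072
Iteration 2: beta = 0.3333, y = 1.072 + 0.3333*(1.072 - 0.7568) = 1.1771
  grad(y) = -4.2916, v = y - alpha*grad = 1.5818
  prox(v) = soft_thresh(1.5818, 0.248) = 1.3338
Iteration 3: beta = 0.5, y = 1.3338 + 0.5*(1.3338 - 1.072) = 1.4647
  grad(y) = -3.1413, v = y - alpha*grad = 1.7609
  prox(v) = soft_thresh(1.7609, 0.248) = 1.5129
f(x_3) = 2*1.5129^2 - 9*1.5129 + 2.63*|1.5129| = -5.0594


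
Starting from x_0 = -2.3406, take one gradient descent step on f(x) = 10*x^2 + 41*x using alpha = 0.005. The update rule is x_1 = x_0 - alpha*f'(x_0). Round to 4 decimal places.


We compute the gradient at x_0 and apply the update.
f'(x) = 20*x + 41
f'(-2.3406) = 20*-2.3406 + 41 = -5.812
x_1 = -2.3406 - 0.005*-5.812 = -2.3115


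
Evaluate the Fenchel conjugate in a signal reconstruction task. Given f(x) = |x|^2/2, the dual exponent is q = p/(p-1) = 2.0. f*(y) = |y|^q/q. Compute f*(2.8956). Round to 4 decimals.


The conjugate exponent q satisfies 1/p + 1/q = 1.
p = 2, so q = 2/(2 - 1) = 2.0
|y|^q = 2.8956^2.0 = 8.3845
f*(2.8956) = 8.3845 / 2.0 = 4.1922


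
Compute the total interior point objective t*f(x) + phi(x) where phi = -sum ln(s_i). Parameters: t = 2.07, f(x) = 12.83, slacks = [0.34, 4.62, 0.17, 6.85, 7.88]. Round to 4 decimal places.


Step 1: Compute log-barrier.
ln values: [-1.0788, 1.5304, -1.772, 1.9242, 2.0643]
phi = -(-1.0788 + 1.5304 - 1.772 + 1.9242 + 2.0643) = -2.6682
Step 2: Compute augmented objective.
t*f(x) = 2.07*12.83 = 26.5581
Total = 26.5581 - 2.6682 = 23.8899


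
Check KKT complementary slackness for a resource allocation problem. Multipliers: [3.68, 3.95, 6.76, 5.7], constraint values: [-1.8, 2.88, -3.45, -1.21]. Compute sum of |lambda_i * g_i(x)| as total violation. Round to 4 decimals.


KKT complementary slackness check:
lambda_1 * g_1 = 3.68 * -1.8 = -6.624
lambda_2 * g_2 = 3.95 * 2.88 = 11.376
lambda_3 * g_3 = 6.76 * -3.45 = -23.322
lambda_4 * g_4 = 5.7 * -1.21 = -6.897
Total violation = 6.624 + 11.376 + 23.322 + 6.897 = 48.219


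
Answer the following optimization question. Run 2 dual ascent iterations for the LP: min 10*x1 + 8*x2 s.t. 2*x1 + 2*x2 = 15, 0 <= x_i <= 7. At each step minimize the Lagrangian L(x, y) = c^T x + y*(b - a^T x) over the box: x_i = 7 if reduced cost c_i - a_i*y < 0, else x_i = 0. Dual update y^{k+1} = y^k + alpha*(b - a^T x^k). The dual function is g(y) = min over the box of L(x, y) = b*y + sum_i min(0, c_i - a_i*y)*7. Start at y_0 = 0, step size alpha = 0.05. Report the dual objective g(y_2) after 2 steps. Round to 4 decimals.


Dual ascent for LP: min 10*x1 + 8*x2, 2*x1 + 2*x2 = 15, 0 <= x_i <= 7
Step 1: y^k = 0.0, reduced costs: (10.0, 8.0)
  x^k = (0.0, 0.0), subgradient = b - a^T x = 15.0
  y^{k+1} = 0.0 + 0.05*15.0 = 0.75
Step 2: y^k = 0.75, reduced costs: (8.5, 6.5)
  x^k = (0.0, 0.0), subgradient = b - a^T x = 15.0
  y^{k+1} = 0.75 + 0.05*15.0 = 1.5
Dual objective at y_2 = 1.5: reduced costs (7.0, 5.0), box minimizer x = (0.0, 0.0)
g(y_2) = b*y + (c1 - a1*y)*x1 + (c2 - a2*y)*x2 = 15*1.5 + 7.0*0.0 + 5.0*0.0 = 22.5 + 0.0 + 0.0 = 22.5


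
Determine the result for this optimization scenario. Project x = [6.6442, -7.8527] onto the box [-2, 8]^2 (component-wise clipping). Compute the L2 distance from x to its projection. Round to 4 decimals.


Project each component onto [-2, 8].
clip(6.6442) = 6.6442, clip(-7.8527) = -2.0
Projection = [6.6442, -2.0]
Squared diffs: [0.0, 34.2541]
Distance = sqrt(34.2541) = 5.8527


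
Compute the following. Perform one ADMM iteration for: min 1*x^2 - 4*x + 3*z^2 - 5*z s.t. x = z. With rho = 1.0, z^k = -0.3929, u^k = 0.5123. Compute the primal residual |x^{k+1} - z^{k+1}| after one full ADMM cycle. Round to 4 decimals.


ADMM iteration with rho = 1.0, z^k = -0.3929, u^k = 0.5123
Step 1: x-update.
Minimize 1*x^2 - 4*x + (1.0/2)*(x + 0.3929 + 0.5123)^2
FOC: (2*1 + 1.0)*x = 4 + 1.0*(-0.3929 - 0.5123)
x^{k+1} = 1.0316
Step 2: z-update.
Minimize 3*z^2 - 5*z + (1.0/2)*(1.0316 - z + 0.5123)^2
FOC: (2*3 + 1.0)*z = 5 + 1.0*(1.0316 + 0.5123)
z^{k+1} = 0.9348
Step 3: u-update.
u^{k+1} = 0.5123 + 1.0316 - 0.9348 = 0.6091
Step 4: Primal residual = |1.0316 - 0.9348| = 0.0968


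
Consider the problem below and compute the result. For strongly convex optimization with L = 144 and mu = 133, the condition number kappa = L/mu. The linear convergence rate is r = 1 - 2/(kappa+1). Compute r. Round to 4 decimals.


Step 1: Compute the condition number.
kappa = L/mu = 144/133 = 1.0827
Step 2: Compute the convergence rate.
r = 1 - 2/(kappa + 1) = 1 - 2*mu/(L + mu) = (L - mu)/(L + mu) = 11/277 = 0.0397


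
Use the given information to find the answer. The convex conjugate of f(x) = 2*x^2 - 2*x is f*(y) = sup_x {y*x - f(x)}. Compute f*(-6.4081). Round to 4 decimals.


f*(y) = sup_x {y*x - a*x^2 - b*x} = sup_x {(y-b)*x - a*x^2}
FOC: (y - b) - 2a*x = 0 => x* = (y - b)/(2a)
x* = (-6.4081 + 2)/(2*2) = -1.102
f*(-6.4081) = (y-b)^2/(4a) = (-6.4081 + 2)^2/(4*2)
= 19.4313/8 = 2.4289


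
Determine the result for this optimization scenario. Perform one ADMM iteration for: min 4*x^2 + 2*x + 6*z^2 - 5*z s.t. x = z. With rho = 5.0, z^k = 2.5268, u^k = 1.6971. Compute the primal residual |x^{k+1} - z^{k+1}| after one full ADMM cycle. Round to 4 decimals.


ADMM iteration with rho = 5.0, z^k = 2.5268, u^k = 1.6971
Step 1: x-update.
Minimize 4*x^2 + 2*x + (5.0/2)*(x - 2.5268 + 1.6971)^2
FOC: (2*4 + 5.0)*x = -2 + 5.0*(2.5268 - 1.6971)
x^{k+1} = 0.1653
Step 2: z-update.
Minimize 6*z^2 - 5*z + (5.0/2)*(0.1653 - z + 1.6971)^2
FOC: (2*6 + 5.0)*z = 5 + 5.0*(0.1653 + 1.6971)
z^{k+1} = 0.8419
Step 3: u-update.
u^{k+1} = 1.6971 + 0.1653 - 0.8419 = 1.0205
Step 4: Primal residual = |0.1653 - 0.8419| = 0.6766


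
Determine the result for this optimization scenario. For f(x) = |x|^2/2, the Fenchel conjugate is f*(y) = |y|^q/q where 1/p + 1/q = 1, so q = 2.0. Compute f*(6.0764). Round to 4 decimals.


The conjugate exponent q satisfies 1/p + 1/q = 1.
p = 2, so q = 2/(2 - 1) = 2.0
|y|^q = 6.0764^2.0 = 36.9226
f*(6.0764) = 36.9226 / 2.0 = 18.4613


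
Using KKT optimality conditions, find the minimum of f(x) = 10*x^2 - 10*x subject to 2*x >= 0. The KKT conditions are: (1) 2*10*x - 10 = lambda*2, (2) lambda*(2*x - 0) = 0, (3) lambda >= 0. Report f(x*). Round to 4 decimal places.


Step 1: Try lambda = 0 (constraint inactive).
Stationarity: 2*10*x - 10 = 0
x* = 10/(2*10) = 0.5
Check constraint: 2*0.5 = 1.0 >= 0 -- satisfied.
Step 2: Compute optimal value.
f(x*) = 10*0.5^2 - 10*0.5 = -2.5


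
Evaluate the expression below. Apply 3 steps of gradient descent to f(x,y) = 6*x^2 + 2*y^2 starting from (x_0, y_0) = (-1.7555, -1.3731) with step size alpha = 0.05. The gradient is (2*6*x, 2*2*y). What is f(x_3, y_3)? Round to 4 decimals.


Gradient descent on f(x,y) = 6*x^2 + 2*y^2.
Starting point: (-1.7555, -1.3731), alpha = 0.05
Step 1: grad_x = 2*6*-1.7555 = -21.066, grad_y = 2*2*-1.3731 = -5.4924
  x_1 = -1.7555 - 0.05*-21.066 = -0.7022
  y_1 = -1.3731 - 0.05*-5.4924 = -1.0985
Step 2: grad_x = 2*6*-0.7022 = -8.4264, grad_y = 2*2*-1.0985 = -4.3939
  x_2 = -0.7022 - 0.05*-8.4264 = -0.2809
  y_2 = -1.0985 - 0.05*-4.3939 = -0.8788
Step 3: grad_x = 2*6*-0.2809 = -3.3706, grad_y = 2*2*-0.8788 = -3.5151
  x_3 = -0.2809 - 0.05*-3.3706 = -0.1124
  y_3 = -0.8788 - 0.05*-3.5151 = -0.703
f(-0.1124, -0.703) = 6*(-0.1124)^2 + 2*(-0.703)^2 = 1.0642


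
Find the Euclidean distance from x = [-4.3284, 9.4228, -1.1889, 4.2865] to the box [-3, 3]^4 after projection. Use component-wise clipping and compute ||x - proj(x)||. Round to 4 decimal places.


Project each component onto [-3, 3].
clip(-4.3284) = -3.0, clip(9.4228) = 3.0, clip(-1.1889) = -1.1889, clip(4.2865) = 3.0
Projection = [-3.0, 3.0, -1.1889, 3.0]
Squared diffs: [1.7646, 41.2524, 0.0, 1.6551]
Distance = sqrt(44.6721) = 6.6837


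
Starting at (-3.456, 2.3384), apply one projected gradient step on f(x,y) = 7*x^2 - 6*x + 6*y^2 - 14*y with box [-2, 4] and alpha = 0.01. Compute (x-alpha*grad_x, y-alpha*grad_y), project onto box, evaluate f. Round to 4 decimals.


Step 1: Compute gradient at (-3.456, 2.3384).
grad_x = 2*7*-3.456 - 6 = -54.384
grad_y = 2*6*2.3384 - 14 = 14.0608
Step 2: Gradient step.
x_raw = -3.456 - 0.01*-54.384 = -2.9122
y_raw = 2.3384 - 0.01*14.0608 = 2.1978
Step 3: Project onto [-2, 4].
x_proj = clip(-2.9122) = -2.0
y_proj = clip(2.1978) = 2.1978
Step 4: Evaluate f.
f(-2.0, 2.1978) = 38.2127


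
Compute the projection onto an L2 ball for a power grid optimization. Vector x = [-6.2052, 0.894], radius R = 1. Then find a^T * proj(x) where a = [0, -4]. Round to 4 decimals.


Step 1: Compute ||x|| (intermediates to 6 decimals).
||x|| = sqrt((-6.2052)^2 + 0.894^2) = 6.26927
Step 2: Project.
Since ||x|| > R, scale = R/||x|| = 1/6.26927 = 0.159508, proj(x) = scale * x
proj(x) = [-0.989779, 0.1426]
Step 3: Dot product.
a^T * proj(x) = 0*(-0.989779) - 4*0.1426 = -0.5704


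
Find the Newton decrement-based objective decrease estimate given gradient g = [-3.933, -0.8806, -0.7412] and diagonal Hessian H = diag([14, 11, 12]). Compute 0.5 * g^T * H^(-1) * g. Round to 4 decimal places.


Step 1: H is diagonal, so H^(-1) * g = [-0.2809, -0.0801, -0.0618].
Step 2: g^T H^(-1) g = sum_i g_i^2 / H_ii
  = (-3.933)^2/14 + (-0.8806)^2/11 + (-0.7412)^2/12
  = 1.1049 + 0.0705 + 0.0458 = 1.2212
Step 3: Objective decrease = 0.5 * g^T H^(-1) g = 0.6106


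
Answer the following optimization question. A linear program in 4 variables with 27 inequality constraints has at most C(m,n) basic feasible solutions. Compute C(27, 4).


Each vertex corresponds to some choice of n active constraints out of m, so the number of vertices is at most C(m, n) = m! / (n!(m-n)!).
m = 27, n = 4
Numerator: 27 * 26 * 25 * 24
Denominator: 4! = 24
C(27, 4) = 17550


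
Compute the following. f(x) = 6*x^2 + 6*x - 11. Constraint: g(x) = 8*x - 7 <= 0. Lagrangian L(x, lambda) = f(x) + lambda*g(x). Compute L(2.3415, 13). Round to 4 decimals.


Step 1: Evaluate f(x).
f(2.3415) = 6*2.3415^2 + 6*2.3415 - 11 = 35.9447
Step 2: Evaluate g(x).
g(2.3415) = 8*2.3415 - 7 = 11.732
Step 3: Compute Lagrangian.
L = 35.9447 + 13*11.732 = 188.4607


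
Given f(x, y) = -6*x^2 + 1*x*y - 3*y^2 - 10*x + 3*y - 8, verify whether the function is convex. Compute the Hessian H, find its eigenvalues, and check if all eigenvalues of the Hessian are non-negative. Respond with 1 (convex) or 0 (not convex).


The Hessian of f(x,y) = -6*x^2 + 1*x*y - 3*y^2 - 10*x + 3*y - 8 is:
H = [[-12, 1], [1, -6]]
Trace = -12 - 6 = -18
Determinant = -12*-6 - (1)^2 = 71
Discriminant = (-18)^2 - 4*71 = 40.0
Eigenvalues: lambda_1 = -12.1623, lambda_2 = -5.8377
The function is not convex.

0


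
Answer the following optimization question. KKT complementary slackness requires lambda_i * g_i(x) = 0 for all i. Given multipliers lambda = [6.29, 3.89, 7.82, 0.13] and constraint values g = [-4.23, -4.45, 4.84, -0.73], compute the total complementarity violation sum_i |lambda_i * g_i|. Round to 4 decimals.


KKT complementary slackness check:
lambda_1 * g_1 = 6.29 * -4.23 = -26.6067
lambda_2 * g_2 = 3.89 * -4.45 = -17.3105
lambda_3 * g_3 = 7.82 * 4.84 = 37.8488
lambda_4 * g_4 = 0.13 * -0.73 = -0.0949
Total violation = 26.6067 + 17.3105 + 37.8488 + 0.0949 = 81.8609


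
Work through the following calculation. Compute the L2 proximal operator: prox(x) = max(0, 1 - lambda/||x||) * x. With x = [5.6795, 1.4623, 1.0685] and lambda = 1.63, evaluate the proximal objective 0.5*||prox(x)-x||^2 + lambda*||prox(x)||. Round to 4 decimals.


Step 1: Compute ||x||.
||x|| = 5.9613
Step 2: Compute scaling factor.
scale = max(0, 1 - 1.63/5.9613) = 0.7266
Step 3: prox(x) = [4.1265, 1.0625, 0.7763]
||prox(x)|| = 4.3313
Step 4: Proximal objective.
0.5*||prox-x||^2 = 1.3285
lambda*||prox|| = 7.06
Total = 8.3884


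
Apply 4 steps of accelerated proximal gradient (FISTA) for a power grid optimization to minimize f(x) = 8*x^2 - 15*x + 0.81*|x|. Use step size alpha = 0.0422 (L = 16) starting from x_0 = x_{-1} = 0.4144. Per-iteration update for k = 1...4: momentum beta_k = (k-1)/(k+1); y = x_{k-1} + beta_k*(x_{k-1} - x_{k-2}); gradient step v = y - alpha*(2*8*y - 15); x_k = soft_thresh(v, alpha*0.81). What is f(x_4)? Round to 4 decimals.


FISTA on f(x) = 8*x^2 - 15*x + 0.81*|x|
L = 16, alpha = 0.0422
Iteration 1: beta = 0.0, y = 0.4144 + 0.0*(0.4144 - 0.4144) = 0.4144
  grad(y) = -8.3696, v = y - alpha*grad = 0.7676
  prox(v) = soft_thresh(0.7676, 0.0342) = 0.7334
Iteration 2: beta = 0.3333, y = 0.7334 + 0.3333*(0.7334 - 0.4144) = 0.8398
  grad(y) = -1.5639, v = y - alpha*grad = 0.9058
  prox(v) = soft_thresh(0.9058, 0.0342) = 0.8716
Iteration 3: beta = 0.5, y = 0.8716 + 0.5*(0.8716 - 0.7334) = 0.9406
  grad(y) = 0.0504, v = y - alpha*grad = 0.9385
  prox(v) = soft_thresh(0.9385, 0.0342) = 0.9043
Iteration 4: beta = 0.6, y = 0.9043 + 0.6*(0.9043 - 0.8716) = 0.924
  grad(y) = -0.216, v = y - alpha*grad = 0.9331
  prox(v) = soft_thresh(0.9331, 0.0342) = 0.8989
f(x_4) = 8*0.8989^2 - 15*0.8989 + 0.81*|0.8989| = -6.2912


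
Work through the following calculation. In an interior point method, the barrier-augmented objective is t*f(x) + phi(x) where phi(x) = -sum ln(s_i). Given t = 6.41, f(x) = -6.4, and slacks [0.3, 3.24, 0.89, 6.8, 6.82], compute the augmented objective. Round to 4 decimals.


Step 1: Compute log-barrier.
ln values: [-1.204, 1.1756, -0.1165, 1.9169, 1.9199]
phi = -(-1.204 + 1.1756 - 0.1165 + 1.9169 + 1.9199) = -3.6918
Step 2: Compute augmented objective.
t*f(x) = 6.41*-6.4 = -41.024
Total = -41.024 - 3.6918 = -44.7158


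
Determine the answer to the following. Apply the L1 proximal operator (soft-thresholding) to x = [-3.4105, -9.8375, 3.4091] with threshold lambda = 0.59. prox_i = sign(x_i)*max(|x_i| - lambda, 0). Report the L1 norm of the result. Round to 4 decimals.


Soft-thresholding with lambda = 0.59:
prox(-3.4105) = sign(-3.4105)*max(|-3.4105| - 0.59, 0) = -2.8205
prox(-9.8375) = sign(-9.8375)*max(|-9.8375| - 0.59, 0) = -9.2475
prox(3.4091) = sign(3.4091)*max(|3.4091| - 0.59, 0) = 2.8191
prox(x) = [-2.8205, -9.2475, 2.8191]
||prox(x)||_1 = 2.8205 + 9.2475 + 2.8191 = 14.8871


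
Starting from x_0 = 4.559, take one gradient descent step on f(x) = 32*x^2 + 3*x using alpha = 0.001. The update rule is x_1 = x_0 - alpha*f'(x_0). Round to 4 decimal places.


We compute the gradient at x_0 and apply the update.
f'(x) = 64*x + 3
f'(4.559) = 64*4.559 + 3 = 294.776
x_1 = 4.559 - 0.001*294.776 = 4.2642


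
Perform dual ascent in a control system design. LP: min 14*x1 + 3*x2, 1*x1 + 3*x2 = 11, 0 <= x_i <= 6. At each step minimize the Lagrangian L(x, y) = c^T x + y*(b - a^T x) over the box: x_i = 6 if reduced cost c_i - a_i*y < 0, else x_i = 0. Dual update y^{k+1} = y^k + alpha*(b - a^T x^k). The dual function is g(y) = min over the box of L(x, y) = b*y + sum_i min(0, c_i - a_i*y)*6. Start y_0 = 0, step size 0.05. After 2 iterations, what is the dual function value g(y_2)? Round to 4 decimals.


Dual ascent for LP: min 14*x1 + 3*x2, 1*x1 + 3*x2 = 11, 0 <= x_i <= 6
Step 1: y^k = 0.0, reduced costs: (14.0, 3.0)
  x^k = (0.0, 0.0), subgradient = b - a^T x = 11.0
  y^{k+1} = 0.0 + 0.05*11.0 = 0.55
Step 2: y^k = 0.55, reduced costs: (13.45, 1.35)
  x^k = (0.0, 0.0), subgradient = b - a^T x = 11.0
  y^{k+1} = 0.55 + 0.05*11.0 = 1.1
Dual objective at y_2 = 1.1: reduced costs (12.9, -0.3), box minimizer x = (0.0, 6.0)
g(y_2) = b*y + (c1 - a1*y)*x1 + (c2 - a2*y)*x2 = 11*1.1 + 12.9*0.0 + (-0.3)*6.0 = 12.1 + 0.0 - 1.8 = 10.3


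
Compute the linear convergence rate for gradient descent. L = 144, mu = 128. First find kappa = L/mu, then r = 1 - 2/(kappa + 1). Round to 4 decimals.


Step 1: Compute the condition number.
kappa = L/mu = 144/128 = 1.125
Step 2: Compute the convergence rate.
r = 1 - 2/(kappa + 1) = 1 - 2*mu/(L + mu) = (L - mu)/(L + mu) = 16/272 = 0.0588


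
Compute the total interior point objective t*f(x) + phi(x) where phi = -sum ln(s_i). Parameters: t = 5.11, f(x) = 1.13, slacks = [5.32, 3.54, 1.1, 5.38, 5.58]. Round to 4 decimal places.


Step 1: Compute log-barrier.
ln values: [1.6715, 1.2641, 0.0953, 1.6827, 1.7192]
phi = -(1.6715 + 1.2641 + 0.0953 + 1.6827 + 1.7192) = -6.4328
Step 2: Compute augmented objective.
t*f(x) = 5.11*1.13 = 5.7743
Total = 5.7743 - 6.4328 = -0.6585


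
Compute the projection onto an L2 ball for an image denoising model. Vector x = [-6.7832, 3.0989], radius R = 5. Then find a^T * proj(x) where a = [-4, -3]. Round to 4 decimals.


Step 1: Compute ||x|| (intermediates to 6 decimals).
||x|| = sqrt((-6.7832)^2 + 3.0989^2) = 7.457545
Step 2: Project.
Since ||x|| > R, scale = R/||x|| = 5/7.457545 = 0.670462, proj(x) = scale * x
proj(x) = [-4.547878, 2.077695]
Step 3: Dot product.
a^T * proj(x) = -4*(-4.547878) - 3*2.077695 = 11.9584


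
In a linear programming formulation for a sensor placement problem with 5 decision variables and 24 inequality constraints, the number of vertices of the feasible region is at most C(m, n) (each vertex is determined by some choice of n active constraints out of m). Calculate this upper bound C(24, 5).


Each vertex corresponds to some choice of n active constraints out of m, so the number of vertices is at most C(m, n) = m! / (n!(m-n)!).
m = 24, n = 5
Numerator: 24 * 23 * 22 * 21 * 20
Denominator: 5! = 120
C(24, 5) = 42504


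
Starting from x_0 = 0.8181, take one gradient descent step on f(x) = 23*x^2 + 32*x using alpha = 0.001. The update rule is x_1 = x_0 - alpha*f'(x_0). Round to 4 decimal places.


We compute the gradient at x_0 and apply the update.
f'(x) = 46*x + 32
f'(0.8181) = 46*0.8181 + 32 = 69.6326
x_1 = 0.8181 - 0.001*69.6326 = 0.7485


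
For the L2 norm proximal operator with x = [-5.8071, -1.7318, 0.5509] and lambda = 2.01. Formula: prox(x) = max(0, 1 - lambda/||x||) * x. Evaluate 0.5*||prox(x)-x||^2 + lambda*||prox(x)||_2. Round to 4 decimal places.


Step 1: Compute ||x||.
||x|| = 6.0848
Step 2: Compute scaling factor.
scale = max(0, 1 - 2.01/6.0848) = 0.6697
Step 3: prox(x) = [-3.8888, -1.1597, 0.3689]
||prox(x)|| = 4.0748
Step 4: Proximal objective.
0.5*||prox-x||^2 = 2.0201
lambda*||prox|| = 8.1903
Total = 10.2104


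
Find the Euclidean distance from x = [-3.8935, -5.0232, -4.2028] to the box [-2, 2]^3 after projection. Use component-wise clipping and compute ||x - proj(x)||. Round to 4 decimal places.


Project each component onto [-2, 2].
clip(-3.8935) = -2.0, clip(-5.0232) = -2.0, clip(-4.2028) = -2.0
Projection = [-2.0, -2.0, -2.0]
Squared diffs: [3.5853, 9.1397, 4.8523]
Distance = sqrt(17.5773) = 4.1925


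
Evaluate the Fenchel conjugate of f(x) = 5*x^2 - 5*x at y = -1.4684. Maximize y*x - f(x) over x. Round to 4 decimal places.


f*(y) = sup_x {y*x - a*x^2 - b*x} = sup_x {(y-b)*x - a*x^2}
FOC: (y - b) - 2a*x = 0 => x* = (y - b)/(2a)
x* = (-1.4684 + 5)/(2*5) = 0.3532
f*(-1.4684) = (y-b)^2/(4a) = (-1.4684 + 5)^2/(4*5)
= 12.4722/20 = 0.6236


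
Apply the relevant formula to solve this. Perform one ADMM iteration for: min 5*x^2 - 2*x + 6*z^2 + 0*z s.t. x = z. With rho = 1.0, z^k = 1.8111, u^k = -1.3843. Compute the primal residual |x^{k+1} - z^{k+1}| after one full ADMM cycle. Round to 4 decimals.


ADMM iteration with rho = 1.0, z^k = 1.8111, u^k = -1.3843
Step 1: x-update.
Minimize 5*x^2 - 2*x + (1.0/2)*(x - 1.8111 - 1.3843)^2
FOC: (2*5 + 1.0)*x = 2 + 1.0*(1.8111 + 1.3843)
x^{k+1} = 0.4723
Step 2: z-update.
Minimize 6*z^2 + 0*z + (1.0/2)*(0.4723 - z - 1.3843)^2
FOC: (2*6 + 1.0)*z = 0 + 1.0*(0.4723 - 1.3843)
z^{k+1} = -0.0702
Step 3: u-update.
u^{k+1} = -1.3843 + 0.4723 + 0.0702 = -0.8418
Step 4: Primal residual = |0.4723 + 0.0702| = 0.5425


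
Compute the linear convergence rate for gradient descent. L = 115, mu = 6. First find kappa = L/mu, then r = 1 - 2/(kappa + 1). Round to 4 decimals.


Step 1: Compute the condition number.
kappa = L/mu = 115/6 = 19.1667
Step 2: Compute the convergence rate.
r = 1 - 2/(kappa + 1) = 1 - 2*mu/(L + mu) = (L - mu)/(L + mu) = 109/121 = 0.9008


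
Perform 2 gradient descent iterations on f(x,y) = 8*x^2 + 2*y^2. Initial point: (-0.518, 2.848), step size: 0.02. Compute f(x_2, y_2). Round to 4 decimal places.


Gradient descent on f(x,y) = 8*x^2 + 2*y^2.
Starting point: (-0.518, 2.848), alpha = 0.02
Step 1: grad_x = 2*8*-0.518 = -8.288, grad_y = 2*2*2.848 = 11.392
  x_1 = -0.518 - 0.02*-8.288 = -0.3522
  y_1 = 2.848 - 0.02*11.392 = 2.6202
Step 2: grad_x = 2*8*-0.3522 = -5.6358, grad_y = 2*2*2.6202 = 10.4806
  x_2 = -0.3522 - 0.02*-5.6358 = -0.2395
  y_2 = 2.6202 - 0.02*10.4806 = 2.4105
f(-0.2395, 2.4105) = 8*(-0.2395)^2 + 2*2.4105^2 = 12.0804


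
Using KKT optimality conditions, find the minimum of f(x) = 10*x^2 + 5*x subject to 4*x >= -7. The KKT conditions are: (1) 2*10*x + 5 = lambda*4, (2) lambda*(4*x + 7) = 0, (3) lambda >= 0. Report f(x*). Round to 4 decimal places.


Step 1: Try lambda = 0 (constraint inactive).
Stationarity: 2*10*x + 5 = 0
x* = -5/(2*10) = -0.25
Check constraint: 4*-0.25 = -1.0 >= -7 -- satisfied.
Step 2: Compute optimal value.
f(x*) = 10*(-0.25)^2 + 5*(-0.25) = -0.625


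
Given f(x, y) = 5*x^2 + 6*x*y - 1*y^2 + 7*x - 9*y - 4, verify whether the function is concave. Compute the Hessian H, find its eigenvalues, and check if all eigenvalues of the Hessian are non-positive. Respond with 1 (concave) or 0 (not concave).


The Hessian of f(x,y) = 5*x^2 + 6*x*y - 1*y^2 + 7*x - 9*y - 4 is:
H = [[10, 6], [6, -2]]
Trace = 10 - 2 = 8
Determinant = 10*-2 - (6)^2 = -56
Discriminant = (8)^2 - 4*-56 = 288.0
Eigenvalues: lambda_1 = -4.4853, lambda_2 = 12.4853
The function is not concave.

0


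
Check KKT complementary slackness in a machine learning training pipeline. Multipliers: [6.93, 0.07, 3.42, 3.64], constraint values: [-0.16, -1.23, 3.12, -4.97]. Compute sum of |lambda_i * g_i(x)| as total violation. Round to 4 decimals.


KKT complementary slackness check:
lambda_1 * g_1 = 6.93 * -0.16 = -1.1088
lambda_2 * g_2 = 0.07 * -1.23 = -0.0861
lambda_3 * g_3 = 3.42 * 3.12 = 10.6704
lambda_4 * g_4 = 3.64 * -4.97 = -18.0908
Total violation = 1.1088 + 0.0861 + 10.6704 + 18.0908 = 29.9561


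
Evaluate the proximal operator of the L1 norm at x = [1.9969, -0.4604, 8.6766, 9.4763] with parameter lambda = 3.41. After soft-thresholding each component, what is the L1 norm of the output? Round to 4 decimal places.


Soft-thresholding with lambda = 3.41:
prox(1.9969) = sign(1.9969)*max(|1.9969| - 3.41, 0) = 0.0
prox(-0.4604) = sign(-0.4604)*max(|-0.4604| - 3.41, 0) = 0.0
prox(8.6766) = sign(8.6766)*max(|8.6766| - 3.41, 0) = 5.2666
prox(9.4763) = sign(9.4763)*max(|9.4763| - 3.41, 0) = 6.0663
prox(x) = [0.0, 0.0, 5.2666, 6.0663]
||prox(x)||_1 = 0.0 + 0.0 + 5.2666 + 6.0663 = 11.3329


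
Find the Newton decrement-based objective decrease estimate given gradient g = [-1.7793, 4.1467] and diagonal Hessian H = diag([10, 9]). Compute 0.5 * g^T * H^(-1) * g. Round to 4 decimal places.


Step 1: H is diagonal, so H^(-1) * g = [-0.1779, 0.4607].
Step 2: g^T H^(-1) g = sum_i g_i^2 / H_ii
  = (-1.7793)^2/10 + (4.1467)^2/9
  = 0.3166 + 1.9106 = 2.2272
Step 3: Objective decrease = 0.5 * g^T H^(-1) g = 1.1136


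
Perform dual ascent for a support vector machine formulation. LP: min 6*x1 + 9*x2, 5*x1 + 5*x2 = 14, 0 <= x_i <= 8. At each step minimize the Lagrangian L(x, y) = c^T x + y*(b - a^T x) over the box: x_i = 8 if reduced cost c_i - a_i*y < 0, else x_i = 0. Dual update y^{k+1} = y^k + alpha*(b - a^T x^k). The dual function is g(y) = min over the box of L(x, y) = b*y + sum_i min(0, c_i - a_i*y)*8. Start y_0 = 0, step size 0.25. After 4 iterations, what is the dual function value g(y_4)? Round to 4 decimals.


Dual ascent for LP: min 6*x1 + 9*x2, 5*x1 + 5*x2 = 14, 0 <= x_i <= 8
Step 1: y^k = 0.0, reduced costs: (6.0, 9.0)
  x^k = (0.0, 0.0), subgradient = b - a^T x = 14.0
  y^{k+1} = 0.0 + 0.25*14.0 = 3.5
Step 2: y^k = 3.5, reduced costs: (-11.5, -8.5)
  x^k = (8.0, 8.0), subgradient = b - a^T x = -66.0
  y^{k+1} = 3.5 + 0.25*-66.0 = -13.0
Step 3: y^k = -13.0, reduced costs: (71.0, 74.0)
  x^k = (0.0, 0.0), subgradient = b - a^T x = 14.0
  y^{k+1} = -13.0 + 0.25*14.0 = -9.5
Step 4: y^k = -9.5, reduced costs: (53.5, 56.5)
  x^k = (0.0, 0.0), subgradient = b - a^T x = 14.0
  y^{k+1} = -9.5 + 0.25*14.0 = -6.0
Dual objective at y_4 = -6.0: reduced costs (36.0, 39.0), box minimizer x = (0.0, 0.0)
g(y_4) = b*y + (c1 - a1*y)*x1 + (c2 - a2*y)*x2 = 14*(-6.0) + 36.0*0.0 + 39.0*0.0 = -84.0 + 0.0 + 0.0 = -84.0
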